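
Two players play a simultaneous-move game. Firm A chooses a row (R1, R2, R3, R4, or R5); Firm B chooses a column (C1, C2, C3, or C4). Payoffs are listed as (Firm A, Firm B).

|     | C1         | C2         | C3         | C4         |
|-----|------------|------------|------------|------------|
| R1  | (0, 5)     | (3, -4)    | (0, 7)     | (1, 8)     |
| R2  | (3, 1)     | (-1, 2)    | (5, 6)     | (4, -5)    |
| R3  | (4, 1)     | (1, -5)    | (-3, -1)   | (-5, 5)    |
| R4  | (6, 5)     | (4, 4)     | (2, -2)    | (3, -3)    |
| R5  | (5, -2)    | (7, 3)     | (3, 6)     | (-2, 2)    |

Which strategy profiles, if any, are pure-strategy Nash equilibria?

(R2, C3) and (R4, C1)

Find each player's best response to every opponent strategy; NE are the intersections.
Firm A's best responses — vs C1: R4 (payoff 6); vs C2: R5 (payoff 7); vs C3: R2 (payoff 5); vs C4: R2 (payoff 4).
Firm B's best responses — vs R1: C4 (payoff 8); vs R2: C3 (payoff 6); vs R3: C4 (payoff 5); vs R4: C1 (payoff 5); vs R5: C3 (payoff 6).
Mutual best responses occur at (R2, C3) and (R4, C1); at each, neither player gains by switching.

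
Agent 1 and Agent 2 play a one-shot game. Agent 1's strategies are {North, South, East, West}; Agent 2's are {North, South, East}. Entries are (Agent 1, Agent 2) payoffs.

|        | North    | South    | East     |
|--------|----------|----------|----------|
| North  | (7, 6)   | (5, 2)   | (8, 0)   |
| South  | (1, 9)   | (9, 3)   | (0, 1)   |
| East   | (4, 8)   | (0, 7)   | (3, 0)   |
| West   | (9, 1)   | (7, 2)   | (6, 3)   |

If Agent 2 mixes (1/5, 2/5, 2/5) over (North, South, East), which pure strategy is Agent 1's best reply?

West

Agent 1's best reply maximizes expected payoff against the mix.
North: (1/5)·7 + (2/5)·5 + (2/5)·8 = 33/5
South: (1/5)·1 + (2/5)·9 + (2/5)·0 = 19/5
East: (1/5)·4 + (2/5)·0 + (2/5)·3 = 2
West: (1/5)·9 + (2/5)·7 + (2/5)·6 = 7
Highest expected payoff is 7, from West.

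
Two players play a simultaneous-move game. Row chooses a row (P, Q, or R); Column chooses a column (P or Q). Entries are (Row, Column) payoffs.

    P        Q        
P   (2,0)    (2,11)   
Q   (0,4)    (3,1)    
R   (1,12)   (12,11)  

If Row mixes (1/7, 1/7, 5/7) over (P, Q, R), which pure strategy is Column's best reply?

Column's best reply maximizes expected payoff against the mix.
P: (1/7)·0 + (1/7)·4 + (5/7)·12 = 64/7
Q: (1/7)·11 + (1/7)·1 + (5/7)·11 = 67/7
Highest expected payoff is 67/7, from Q.

Q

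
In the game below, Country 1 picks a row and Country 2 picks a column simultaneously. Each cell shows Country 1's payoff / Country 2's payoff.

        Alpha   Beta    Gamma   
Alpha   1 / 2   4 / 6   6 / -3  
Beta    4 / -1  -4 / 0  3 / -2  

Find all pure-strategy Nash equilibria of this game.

(Alpha, Beta)

A profile is a Nash equilibrium when each player is best-responding to the other.
Country 1's best responses — vs Alpha: Beta (payoff 4); vs Beta: Alpha (payoff 4); vs Gamma: Alpha (payoff 6).
Country 2's best responses — vs Alpha: Beta (payoff 6); vs Beta: Beta (payoff 0).
The only mutual best response is (Alpha, Beta); neither player gains by switching there.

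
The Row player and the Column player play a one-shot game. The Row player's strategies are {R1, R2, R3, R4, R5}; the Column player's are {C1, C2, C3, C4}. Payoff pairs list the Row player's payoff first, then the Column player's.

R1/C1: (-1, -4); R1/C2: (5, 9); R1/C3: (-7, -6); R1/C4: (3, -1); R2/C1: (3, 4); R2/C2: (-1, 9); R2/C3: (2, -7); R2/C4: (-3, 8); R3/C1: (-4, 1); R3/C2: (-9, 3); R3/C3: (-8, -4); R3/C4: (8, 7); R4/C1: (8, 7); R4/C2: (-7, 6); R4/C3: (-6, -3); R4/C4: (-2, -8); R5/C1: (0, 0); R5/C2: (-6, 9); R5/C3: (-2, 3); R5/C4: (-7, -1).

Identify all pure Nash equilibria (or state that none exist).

A profile is a Nash equilibrium when each player is best-responding to the other.
The Row player's best responses — vs C1: R4 (payoff 8); vs C2: R1 (payoff 5); vs C3: R2 (payoff 2); vs C4: R3 (payoff 8).
The Column player's best responses — vs R1: C2 (payoff 9); vs R2: C2 (payoff 9); vs R3: C4 (payoff 7); vs R4: C1 (payoff 7); vs R5: C2 (payoff 9).
Mutual best responses occur at (R1, C2), (R3, C4), and (R4, C1); at each, neither player gains by switching.

(R1, C2), (R3, C4), and (R4, C1)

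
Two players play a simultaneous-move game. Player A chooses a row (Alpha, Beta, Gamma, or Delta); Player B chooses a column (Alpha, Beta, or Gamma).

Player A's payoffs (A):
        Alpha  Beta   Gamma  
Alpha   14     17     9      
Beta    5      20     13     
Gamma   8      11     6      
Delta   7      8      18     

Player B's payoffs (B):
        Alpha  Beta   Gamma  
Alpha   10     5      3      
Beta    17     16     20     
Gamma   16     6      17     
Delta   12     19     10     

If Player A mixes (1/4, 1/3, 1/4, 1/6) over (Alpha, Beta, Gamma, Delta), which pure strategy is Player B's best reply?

Alpha

Compute Player B's expected payoff from each pure strategy against the given mix.
Alpha: (1/4)·10 + (1/3)·17 + (1/4)·16 + (1/6)·12 = 85/6
Beta: (1/4)·5 + (1/3)·16 + (1/4)·6 + (1/6)·19 = 45/4
Gamma: (1/4)·3 + (1/3)·20 + (1/4)·17 + (1/6)·10 = 40/3
Highest expected payoff is 85/6, from Alpha.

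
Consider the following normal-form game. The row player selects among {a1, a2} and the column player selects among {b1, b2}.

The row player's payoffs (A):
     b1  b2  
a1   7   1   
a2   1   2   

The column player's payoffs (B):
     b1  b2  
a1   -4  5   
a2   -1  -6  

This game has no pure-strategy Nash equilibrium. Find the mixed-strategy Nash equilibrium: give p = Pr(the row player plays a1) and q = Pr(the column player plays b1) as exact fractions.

In a mixed NE each player is indifferent between their pure strategies, so the opponent's mix sets the indifference.
The column player indifferent between b1 and b2: p·(-4) + (1−p)·(-1) = p·5 + (1−p)·(-6) ⟹ (-1) + (-3)p = (-6) + 11p ⟹ p = 5/14.
The row player indifferent between a1 and a2: q·7 + (1−q)·1 = q·1 + (1−q)·2 ⟹ 1 + 6q = 2 + (-1)q ⟹ q = 1/7.

p = 5/14, q = 1/7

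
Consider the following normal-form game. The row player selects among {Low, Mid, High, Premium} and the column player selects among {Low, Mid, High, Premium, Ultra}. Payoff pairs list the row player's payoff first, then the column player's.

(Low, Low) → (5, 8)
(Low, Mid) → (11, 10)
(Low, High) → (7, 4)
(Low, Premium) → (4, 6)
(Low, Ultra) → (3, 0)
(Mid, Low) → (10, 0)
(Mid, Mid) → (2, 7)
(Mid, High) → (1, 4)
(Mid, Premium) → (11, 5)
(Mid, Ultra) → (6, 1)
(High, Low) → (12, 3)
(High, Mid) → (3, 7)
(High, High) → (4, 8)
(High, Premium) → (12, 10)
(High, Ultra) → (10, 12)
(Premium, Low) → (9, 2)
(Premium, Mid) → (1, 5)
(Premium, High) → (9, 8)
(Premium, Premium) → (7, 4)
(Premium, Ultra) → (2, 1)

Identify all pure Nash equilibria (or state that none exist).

(Low, Mid), (High, Ultra), and (Premium, High)

A profile is a Nash equilibrium when each player is best-responding to the other.
The row player's best responses — vs Low: High (payoff 12); vs Mid: Low (payoff 11); vs High: Premium (payoff 9); vs Premium: High (payoff 12); vs Ultra: High (payoff 10).
The column player's best responses — vs Low: Mid (payoff 10); vs Mid: Mid (payoff 7); vs High: Ultra (payoff 12); vs Premium: High (payoff 8).
Mutual best responses occur at (Low, Mid), (High, Ultra), and (Premium, High); at each, neither player gains by switching.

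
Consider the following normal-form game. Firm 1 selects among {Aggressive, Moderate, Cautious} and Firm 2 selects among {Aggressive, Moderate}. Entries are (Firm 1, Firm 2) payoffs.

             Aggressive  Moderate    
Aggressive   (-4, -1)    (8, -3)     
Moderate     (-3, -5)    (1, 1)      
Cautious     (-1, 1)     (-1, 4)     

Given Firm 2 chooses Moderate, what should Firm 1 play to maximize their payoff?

Aggressive

With Firm 2 fixed at Moderate, Firm 1's payoffs are: Aggressive → 8, Moderate → 1, Cautious → -1.
The maximum is 8, achieved by Aggressive.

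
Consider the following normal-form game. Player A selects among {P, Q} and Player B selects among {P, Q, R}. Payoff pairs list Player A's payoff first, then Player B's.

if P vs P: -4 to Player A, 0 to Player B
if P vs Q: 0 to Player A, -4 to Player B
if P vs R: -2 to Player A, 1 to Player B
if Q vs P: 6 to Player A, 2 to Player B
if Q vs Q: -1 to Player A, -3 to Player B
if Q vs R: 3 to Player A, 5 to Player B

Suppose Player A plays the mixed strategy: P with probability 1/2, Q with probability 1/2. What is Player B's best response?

Compute Player B's expected payoff from each pure strategy against the given mix.
P: (1/2)·0 + (1/2)·2 = 1
Q: (1/2)·(-4) + (1/2)·(-3) = -7/2
R: (1/2)·1 + (1/2)·5 = 3
Highest expected payoff is 3, from R.

R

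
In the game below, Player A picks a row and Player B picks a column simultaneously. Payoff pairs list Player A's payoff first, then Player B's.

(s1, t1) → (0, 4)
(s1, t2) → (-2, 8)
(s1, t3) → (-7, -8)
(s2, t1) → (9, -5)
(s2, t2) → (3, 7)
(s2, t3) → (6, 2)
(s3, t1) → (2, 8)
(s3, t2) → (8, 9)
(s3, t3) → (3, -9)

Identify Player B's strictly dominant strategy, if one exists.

A strategy is strictly dominant if it gives Player B a strictly higher payoff than every other strategy, against every choice by the opponent.
t2 strictly dominates: vs s1: 8 > each of {4, -8}; vs s2: 7 > each of {-5, 2}; vs s3: 9 > each of {8, -9}.

t2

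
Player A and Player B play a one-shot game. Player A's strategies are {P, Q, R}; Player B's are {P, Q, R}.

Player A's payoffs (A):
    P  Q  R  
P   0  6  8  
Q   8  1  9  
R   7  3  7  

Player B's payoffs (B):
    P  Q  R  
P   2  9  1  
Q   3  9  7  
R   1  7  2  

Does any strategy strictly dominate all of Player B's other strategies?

Q

A strategy is strictly dominant if it gives Player B a strictly higher payoff than every other strategy, against every choice by the opponent.
Q strictly dominates: vs P: 9 > each of {2, 1}; vs Q: 9 > each of {3, 7}; vs R: 7 > each of {1, 2}.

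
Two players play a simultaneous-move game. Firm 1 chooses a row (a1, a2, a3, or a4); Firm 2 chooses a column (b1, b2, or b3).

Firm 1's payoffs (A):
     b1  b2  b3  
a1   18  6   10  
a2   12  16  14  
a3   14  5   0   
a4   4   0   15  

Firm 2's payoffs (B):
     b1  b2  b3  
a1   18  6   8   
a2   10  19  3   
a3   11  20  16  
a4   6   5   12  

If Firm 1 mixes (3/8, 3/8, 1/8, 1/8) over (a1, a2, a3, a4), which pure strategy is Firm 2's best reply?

Firm 2's best reply maximizes expected payoff against the mix.
b1: (3/8)·18 + (3/8)·10 + (1/8)·11 + (1/8)·6 = 101/8
b2: (3/8)·6 + (3/8)·19 + (1/8)·20 + (1/8)·5 = 25/2
b3: (3/8)·8 + (3/8)·3 + (1/8)·16 + (1/8)·12 = 61/8
Highest expected payoff is 101/8, from b1.

b1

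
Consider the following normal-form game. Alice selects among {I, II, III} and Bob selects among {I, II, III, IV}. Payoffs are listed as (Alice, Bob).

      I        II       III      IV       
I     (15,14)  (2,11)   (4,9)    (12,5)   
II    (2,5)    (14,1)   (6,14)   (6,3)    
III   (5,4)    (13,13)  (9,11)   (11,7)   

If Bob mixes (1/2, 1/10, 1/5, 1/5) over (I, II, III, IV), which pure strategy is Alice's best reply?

I

Alice's best reply maximizes expected payoff against the mix.
I: (1/2)·15 + (1/10)·2 + (1/5)·4 + (1/5)·12 = 109/10
II: (1/2)·2 + (1/10)·14 + (1/5)·6 + (1/5)·6 = 24/5
III: (1/2)·5 + (1/10)·13 + (1/5)·9 + (1/5)·11 = 39/5
Highest expected payoff is 109/10, from I.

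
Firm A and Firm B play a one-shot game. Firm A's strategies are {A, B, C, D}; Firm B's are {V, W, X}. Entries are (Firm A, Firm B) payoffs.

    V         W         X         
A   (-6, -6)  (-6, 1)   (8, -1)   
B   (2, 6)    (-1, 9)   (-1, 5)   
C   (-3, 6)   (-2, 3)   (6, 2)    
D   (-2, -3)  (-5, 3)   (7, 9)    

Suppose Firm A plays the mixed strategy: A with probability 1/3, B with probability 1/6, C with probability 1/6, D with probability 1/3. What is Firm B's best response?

X

Compute Firm B's expected payoff from each pure strategy against the given mix.
V: (1/3)·(-6) + (1/6)·6 + (1/6)·6 + (1/3)·(-3) = -1
W: (1/3)·1 + (1/6)·9 + (1/6)·3 + (1/3)·3 = 10/3
X: (1/3)·(-1) + (1/6)·5 + (1/6)·2 + (1/3)·9 = 23/6
Highest expected payoff is 23/6, from X.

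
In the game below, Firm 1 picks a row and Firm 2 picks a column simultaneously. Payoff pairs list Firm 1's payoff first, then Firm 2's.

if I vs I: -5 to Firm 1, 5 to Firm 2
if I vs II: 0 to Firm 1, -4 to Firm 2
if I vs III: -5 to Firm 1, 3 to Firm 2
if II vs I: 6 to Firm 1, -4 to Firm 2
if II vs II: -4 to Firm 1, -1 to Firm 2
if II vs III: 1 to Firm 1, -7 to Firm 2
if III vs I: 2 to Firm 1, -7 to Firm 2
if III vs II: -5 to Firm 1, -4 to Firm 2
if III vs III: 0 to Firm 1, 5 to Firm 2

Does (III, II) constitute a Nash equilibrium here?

No

Holding Firm 2 at II: Firm 1 gets -5 from III but could get 0 by switching to I. Firm 1 has a profitable deviation.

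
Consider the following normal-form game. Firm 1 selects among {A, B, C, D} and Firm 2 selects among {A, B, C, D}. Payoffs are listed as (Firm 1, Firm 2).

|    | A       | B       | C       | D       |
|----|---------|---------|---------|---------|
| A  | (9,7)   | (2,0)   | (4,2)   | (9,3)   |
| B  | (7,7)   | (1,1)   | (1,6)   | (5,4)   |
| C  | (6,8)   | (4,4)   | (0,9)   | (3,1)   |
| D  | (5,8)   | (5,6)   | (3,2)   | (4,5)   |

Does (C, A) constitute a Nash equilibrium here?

No

Holding Firm 2 at A: Firm 1 gets 6 from C but could get 9 by switching to A. Firm 1 has a profitable deviation.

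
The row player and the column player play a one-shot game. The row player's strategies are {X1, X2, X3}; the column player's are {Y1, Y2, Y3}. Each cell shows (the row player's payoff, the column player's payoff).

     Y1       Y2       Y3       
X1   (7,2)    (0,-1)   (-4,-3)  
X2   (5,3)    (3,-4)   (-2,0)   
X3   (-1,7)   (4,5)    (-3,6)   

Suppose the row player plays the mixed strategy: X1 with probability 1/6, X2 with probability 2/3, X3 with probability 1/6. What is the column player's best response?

Compute the column player's expected payoff from each pure strategy against the given mix.
Y1: (1/6)·2 + (2/3)·3 + (1/6)·7 = 7/2
Y2: (1/6)·(-1) + (2/3)·(-4) + (1/6)·5 = -2
Y3: (1/6)·(-3) + (2/3)·0 + (1/6)·6 = 1/2
Highest expected payoff is 7/2, from Y1.

Y1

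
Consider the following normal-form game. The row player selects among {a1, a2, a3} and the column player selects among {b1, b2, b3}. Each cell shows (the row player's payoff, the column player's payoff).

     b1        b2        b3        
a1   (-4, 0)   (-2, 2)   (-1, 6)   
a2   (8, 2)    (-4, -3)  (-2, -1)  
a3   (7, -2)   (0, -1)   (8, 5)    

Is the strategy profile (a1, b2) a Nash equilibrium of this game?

Holding the column player at b2: the row player gets -2 from a1 but could get 0 by switching to a3. The row player has a profitable deviation.

No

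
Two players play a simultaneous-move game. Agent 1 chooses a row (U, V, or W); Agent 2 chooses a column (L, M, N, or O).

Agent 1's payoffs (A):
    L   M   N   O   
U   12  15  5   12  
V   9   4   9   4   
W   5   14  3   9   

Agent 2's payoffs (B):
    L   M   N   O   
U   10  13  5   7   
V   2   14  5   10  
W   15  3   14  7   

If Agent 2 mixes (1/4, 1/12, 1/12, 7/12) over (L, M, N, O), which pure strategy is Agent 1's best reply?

Agent 1's best reply maximizes expected payoff against the mix.
U: (1/4)·12 + (1/12)·15 + (1/12)·5 + (7/12)·12 = 35/3
V: (1/4)·9 + (1/12)·4 + (1/12)·9 + (7/12)·4 = 17/3
W: (1/4)·5 + (1/12)·14 + (1/12)·3 + (7/12)·9 = 95/12
Highest expected payoff is 35/3, from U.

U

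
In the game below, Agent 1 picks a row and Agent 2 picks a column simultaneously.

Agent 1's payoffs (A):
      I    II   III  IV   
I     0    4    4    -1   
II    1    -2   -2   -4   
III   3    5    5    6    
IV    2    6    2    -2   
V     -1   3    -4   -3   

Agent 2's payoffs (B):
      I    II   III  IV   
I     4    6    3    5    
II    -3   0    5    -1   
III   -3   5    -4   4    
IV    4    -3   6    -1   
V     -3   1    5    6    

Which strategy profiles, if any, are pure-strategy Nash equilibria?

A profile is a Nash equilibrium when each player is best-responding to the other.
Agent 1's best responses — vs I: III (payoff 3); vs II: IV (payoff 6); vs III: III (payoff 5); vs IV: III (payoff 6).
Agent 2's best responses — vs I: II (payoff 6); vs II: III (payoff 5); vs III: II (payoff 5); vs IV: III (payoff 6); vs V: IV (payoff 6).
No cell has both players best-responding. For instance, Agent 1's best reply to II is IV, but against IV Agent 2 prefers III over II.

There is no pure-strategy Nash equilibrium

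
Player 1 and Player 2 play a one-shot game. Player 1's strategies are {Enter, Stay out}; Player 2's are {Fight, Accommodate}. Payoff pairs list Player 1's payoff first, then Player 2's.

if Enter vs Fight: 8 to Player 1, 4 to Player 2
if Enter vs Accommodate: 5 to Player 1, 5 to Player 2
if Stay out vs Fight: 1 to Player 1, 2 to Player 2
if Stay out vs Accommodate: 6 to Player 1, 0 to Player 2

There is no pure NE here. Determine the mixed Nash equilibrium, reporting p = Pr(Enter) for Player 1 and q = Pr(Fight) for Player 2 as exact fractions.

In a mixed NE each player is indifferent between their pure strategies, so the opponent's mix sets the indifference.
Player 2 indifferent between Fight and Accommodate: p·4 + (1−p)·2 = p·5 + (1−p)·0 ⟹ 2 + 2p = 0 + 5p ⟹ p = 2/3.
Player 1 indifferent between Enter and Stay out: q·8 + (1−q)·5 = q·1 + (1−q)·6 ⟹ 5 + 3q = 6 + (-5)q ⟹ q = 1/8.

p = 2/3, q = 1/8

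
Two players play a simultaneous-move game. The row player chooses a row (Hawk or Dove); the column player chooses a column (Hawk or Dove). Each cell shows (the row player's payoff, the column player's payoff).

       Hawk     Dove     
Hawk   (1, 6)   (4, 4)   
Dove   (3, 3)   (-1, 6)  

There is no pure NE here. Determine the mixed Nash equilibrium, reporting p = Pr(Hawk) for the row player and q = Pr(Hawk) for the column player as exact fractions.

p = 3/5, q = 5/7

Each player's mixing probability is pinned down by making the *other* player indifferent.
The column player indifferent between Hawk and Dove: p·6 + (1−p)·3 = p·4 + (1−p)·6 ⟹ 3 + 3p = 6 + (-2)p ⟹ p = 3/5.
The row player indifferent between Hawk and Dove: q·1 + (1−q)·4 = q·3 + (1−q)·(-1) ⟹ 4 + (-3)q = (-1) + 4q ⟹ q = 5/7.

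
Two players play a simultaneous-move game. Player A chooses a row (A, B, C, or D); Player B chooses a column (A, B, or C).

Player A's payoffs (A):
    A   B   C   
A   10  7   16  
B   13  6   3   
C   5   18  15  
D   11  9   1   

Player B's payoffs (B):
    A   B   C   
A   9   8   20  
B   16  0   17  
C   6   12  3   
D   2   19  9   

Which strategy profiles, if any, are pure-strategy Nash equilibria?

(A, C) and (C, B)

Find each player's best response to every opponent strategy; NE are the intersections.
Player A's best responses — vs A: B (payoff 13); vs B: C (payoff 18); vs C: A (payoff 16).
Player B's best responses — vs A: C (payoff 20); vs B: C (payoff 17); vs C: B (payoff 12); vs D: B (payoff 19).
Mutual best responses occur at (A, C) and (C, B); at each, neither player gains by switching.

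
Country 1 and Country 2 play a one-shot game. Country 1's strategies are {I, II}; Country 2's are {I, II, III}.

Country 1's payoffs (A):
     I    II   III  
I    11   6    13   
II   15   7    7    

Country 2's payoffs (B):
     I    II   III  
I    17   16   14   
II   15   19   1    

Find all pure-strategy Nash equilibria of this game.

A profile is a Nash equilibrium when each player is best-responding to the other.
Country 1's best responses — vs I: II (payoff 15); vs II: II (payoff 7); vs III: I (payoff 13).
Country 2's best responses — vs I: I (payoff 17); vs II: II (payoff 19).
The only mutual best response is (II, II); neither player gains by switching there.

(II, II)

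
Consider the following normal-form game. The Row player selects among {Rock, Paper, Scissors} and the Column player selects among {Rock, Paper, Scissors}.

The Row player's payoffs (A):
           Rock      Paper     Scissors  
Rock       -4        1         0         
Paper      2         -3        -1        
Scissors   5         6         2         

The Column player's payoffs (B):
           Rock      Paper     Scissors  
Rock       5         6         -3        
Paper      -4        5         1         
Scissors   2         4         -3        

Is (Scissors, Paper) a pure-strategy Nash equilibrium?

Holding the Column player at Paper: the Row player gets 6 from Scissors, versus 1 from Rock, -3 from Paper. No profitable deviation for the Row player.
Holding the Row player at Scissors: the Column player gets 4 from Paper, versus 2 from Rock, -3 from Scissors. No profitable deviation for the Column player either.

Yes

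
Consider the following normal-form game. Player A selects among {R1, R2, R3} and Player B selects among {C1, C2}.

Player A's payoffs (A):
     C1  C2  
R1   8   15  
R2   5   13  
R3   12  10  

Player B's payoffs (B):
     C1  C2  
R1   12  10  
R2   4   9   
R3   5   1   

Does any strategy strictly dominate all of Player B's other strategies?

No strictly dominant strategy

A strategy is strictly dominant if it gives Player B a strictly higher payoff than every other strategy, against every choice by the opponent.
C1 is not dominant: against R2, C2 gives 9 > 4.
C2 is not dominant: against R1, C1 gives 12 > 10.
No single strategy is best against every opponent action.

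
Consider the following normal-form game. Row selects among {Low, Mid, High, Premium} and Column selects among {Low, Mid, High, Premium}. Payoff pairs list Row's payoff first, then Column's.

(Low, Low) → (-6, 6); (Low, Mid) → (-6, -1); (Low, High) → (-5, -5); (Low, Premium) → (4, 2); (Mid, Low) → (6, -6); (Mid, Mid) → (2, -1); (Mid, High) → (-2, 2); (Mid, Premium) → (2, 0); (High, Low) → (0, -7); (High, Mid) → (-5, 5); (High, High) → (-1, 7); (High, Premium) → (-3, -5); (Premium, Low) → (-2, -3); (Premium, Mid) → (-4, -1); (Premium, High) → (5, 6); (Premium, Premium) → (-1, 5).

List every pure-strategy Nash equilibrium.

A profile is a Nash equilibrium when each player is best-responding to the other.
Row's best responses — vs Low: Mid (payoff 6); vs Mid: Mid (payoff 2); vs High: Premium (payoff 5); vs Premium: Low (payoff 4).
Column's best responses — vs Low: Low (payoff 6); vs Mid: High (payoff 2); vs High: High (payoff 7); vs Premium: High (payoff 6).
The only mutual best response is (Premium, High); neither player gains by switching there.

(Premium, High)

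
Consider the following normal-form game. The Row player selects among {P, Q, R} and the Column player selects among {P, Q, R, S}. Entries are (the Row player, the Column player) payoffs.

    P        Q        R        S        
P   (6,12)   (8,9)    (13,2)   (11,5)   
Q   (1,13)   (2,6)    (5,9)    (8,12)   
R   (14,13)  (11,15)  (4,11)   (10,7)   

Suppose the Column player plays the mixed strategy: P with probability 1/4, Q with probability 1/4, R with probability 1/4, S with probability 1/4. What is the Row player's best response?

The Row player's best reply maximizes expected payoff against the mix.
P: (1/4)·6 + (1/4)·8 + (1/4)·13 + (1/4)·11 = 19/2
Q: (1/4)·1 + (1/4)·2 + (1/4)·5 + (1/4)·8 = 4
R: (1/4)·14 + (1/4)·11 + (1/4)·4 + (1/4)·10 = 39/4
Highest expected payoff is 39/4, from R.

R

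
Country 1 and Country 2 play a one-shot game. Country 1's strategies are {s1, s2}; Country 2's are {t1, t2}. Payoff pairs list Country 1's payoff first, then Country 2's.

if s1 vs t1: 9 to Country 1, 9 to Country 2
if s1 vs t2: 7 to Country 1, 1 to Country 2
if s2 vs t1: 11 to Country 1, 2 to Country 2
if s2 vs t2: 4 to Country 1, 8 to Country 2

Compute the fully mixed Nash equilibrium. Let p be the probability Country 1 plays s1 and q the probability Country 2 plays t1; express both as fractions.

p = 3/7, q = 3/5

In a mixed NE each player is indifferent between their pure strategies, so the opponent's mix sets the indifference.
Country 2 indifferent between t1 and t2: p·9 + (1−p)·2 = p·1 + (1−p)·8 ⟹ 2 + 7p = 8 + (-7)p ⟹ p = 3/7.
Country 1 indifferent between s1 and s2: q·9 + (1−q)·7 = q·11 + (1−q)·4 ⟹ 7 + 2q = 4 + 7q ⟹ q = 3/5.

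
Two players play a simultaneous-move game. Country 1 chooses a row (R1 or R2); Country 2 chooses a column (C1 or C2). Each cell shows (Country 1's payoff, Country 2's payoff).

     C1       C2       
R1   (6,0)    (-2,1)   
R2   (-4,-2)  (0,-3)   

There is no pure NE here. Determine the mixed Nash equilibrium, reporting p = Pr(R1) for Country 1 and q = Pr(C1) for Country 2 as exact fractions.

p = 1/2, q = 1/6

Each player's mixing probability is pinned down by making the *other* player indifferent.
Country 2 indifferent between C1 and C2: p·0 + (1−p)·(-2) = p·1 + (1−p)·(-3) ⟹ (-2) + 2p = (-3) + 4p ⟹ p = 1/2.
Country 1 indifferent between R1 and R2: q·6 + (1−q)·(-2) = q·(-4) + (1−q)·0 ⟹ (-2) + 8q = 0 + (-4)q ⟹ q = 1/6.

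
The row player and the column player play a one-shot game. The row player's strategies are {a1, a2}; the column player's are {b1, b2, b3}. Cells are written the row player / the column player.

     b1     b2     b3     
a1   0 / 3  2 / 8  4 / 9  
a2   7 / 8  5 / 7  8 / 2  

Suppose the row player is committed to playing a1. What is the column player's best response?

With the row player fixed at a1, the column player's payoffs are: b1 → 3, b2 → 8, b3 → 9.
The maximum is 9, achieved by b3.

b3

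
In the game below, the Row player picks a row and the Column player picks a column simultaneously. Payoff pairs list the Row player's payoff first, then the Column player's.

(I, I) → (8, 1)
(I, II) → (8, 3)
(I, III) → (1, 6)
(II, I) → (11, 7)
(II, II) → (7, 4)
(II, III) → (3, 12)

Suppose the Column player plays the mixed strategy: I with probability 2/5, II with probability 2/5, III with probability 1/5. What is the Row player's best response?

II

Compute the Row player's expected payoff from each pure strategy against the given mix.
I: (2/5)·8 + (2/5)·8 + (1/5)·1 = 33/5
II: (2/5)·11 + (2/5)·7 + (1/5)·3 = 39/5
Highest expected payoff is 39/5, from II.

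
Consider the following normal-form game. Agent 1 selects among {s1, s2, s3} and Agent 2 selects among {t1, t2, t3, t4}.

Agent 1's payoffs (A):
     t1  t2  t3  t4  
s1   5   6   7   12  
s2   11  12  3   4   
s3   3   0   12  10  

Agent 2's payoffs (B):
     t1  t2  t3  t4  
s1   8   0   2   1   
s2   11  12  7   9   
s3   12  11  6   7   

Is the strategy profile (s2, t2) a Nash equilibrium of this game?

Yes

Holding Agent 2 at t2: Agent 1 gets 12 from s2, versus 6 from s1, 0 from s3. No profitable deviation for Agent 1.
Holding Agent 1 at s2: Agent 2 gets 12 from t2, versus 11 from t1, 7 from t3, 9 from t4. No profitable deviation for Agent 2 either.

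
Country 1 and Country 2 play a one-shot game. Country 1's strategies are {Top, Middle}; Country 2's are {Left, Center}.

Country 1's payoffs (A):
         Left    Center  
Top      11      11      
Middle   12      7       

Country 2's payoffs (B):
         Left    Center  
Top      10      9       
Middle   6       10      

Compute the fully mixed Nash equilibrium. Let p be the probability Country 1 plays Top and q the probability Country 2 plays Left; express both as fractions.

In a mixed NE each player is indifferent between their pure strategies, so the opponent's mix sets the indifference.
Country 2 indifferent between Left and Center: p·10 + (1−p)·6 = p·9 + (1−p)·10 ⟹ 6 + 4p = 10 + (-1)p ⟹ p = 4/5.
Country 1 indifferent between Top and Middle: q·11 + (1−q)·11 = q·12 + (1−q)·7 ⟹ 11 + 0q = 7 + 5q ⟹ q = 4/5.

p = 4/5, q = 4/5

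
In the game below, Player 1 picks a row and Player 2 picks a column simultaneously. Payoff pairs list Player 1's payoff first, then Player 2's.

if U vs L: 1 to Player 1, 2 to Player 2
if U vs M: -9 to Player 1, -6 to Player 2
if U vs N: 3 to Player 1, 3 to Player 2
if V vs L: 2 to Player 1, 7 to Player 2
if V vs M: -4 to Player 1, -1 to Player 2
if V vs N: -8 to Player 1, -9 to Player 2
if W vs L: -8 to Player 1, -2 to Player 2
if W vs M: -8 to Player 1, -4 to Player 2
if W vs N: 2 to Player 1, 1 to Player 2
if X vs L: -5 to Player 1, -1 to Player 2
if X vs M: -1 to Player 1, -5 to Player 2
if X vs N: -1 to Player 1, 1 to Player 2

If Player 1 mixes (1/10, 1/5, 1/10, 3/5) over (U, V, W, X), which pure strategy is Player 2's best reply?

Compute Player 2's expected payoff from each pure strategy against the given mix.
L: (1/10)·2 + (1/5)·7 + (1/10)·(-2) + (3/5)·(-1) = 4/5
M: (1/10)·(-6) + (1/5)·(-1) + (1/10)·(-4) + (3/5)·(-5) = -21/5
N: (1/10)·3 + (1/5)·(-9) + (1/10)·1 + (3/5)·1 = -4/5
Highest expected payoff is 4/5, from L.

L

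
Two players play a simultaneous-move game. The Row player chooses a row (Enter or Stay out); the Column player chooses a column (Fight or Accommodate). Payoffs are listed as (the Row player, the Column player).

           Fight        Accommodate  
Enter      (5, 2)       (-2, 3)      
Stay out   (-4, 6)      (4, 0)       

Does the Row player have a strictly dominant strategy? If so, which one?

None

A strategy is strictly dominant if it gives the Row player a strictly higher payoff than every other strategy, against every choice by the opponent.
Enter is not dominant: against Accommodate, Stay out gives 4 > -2.
Stay out is not dominant: against Fight, Enter gives 5 > -4.
No single strategy is best against every opponent action.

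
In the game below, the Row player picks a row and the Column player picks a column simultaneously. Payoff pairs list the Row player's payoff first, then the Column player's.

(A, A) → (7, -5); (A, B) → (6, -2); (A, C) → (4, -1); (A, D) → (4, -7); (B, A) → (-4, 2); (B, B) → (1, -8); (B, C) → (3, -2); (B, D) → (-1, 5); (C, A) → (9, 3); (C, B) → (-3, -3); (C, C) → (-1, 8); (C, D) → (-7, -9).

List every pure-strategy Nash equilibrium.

A profile is a Nash equilibrium when each player is best-responding to the other.
The Row player's best responses — vs A: C (payoff 9); vs B: A (payoff 6); vs C: A (payoff 4); vs D: A (payoff 4).
The Column player's best responses — vs A: C (payoff -1); vs B: D (payoff 5); vs C: C (payoff 8).
The only mutual best response is (A, C); neither player gains by switching there.

(A, C)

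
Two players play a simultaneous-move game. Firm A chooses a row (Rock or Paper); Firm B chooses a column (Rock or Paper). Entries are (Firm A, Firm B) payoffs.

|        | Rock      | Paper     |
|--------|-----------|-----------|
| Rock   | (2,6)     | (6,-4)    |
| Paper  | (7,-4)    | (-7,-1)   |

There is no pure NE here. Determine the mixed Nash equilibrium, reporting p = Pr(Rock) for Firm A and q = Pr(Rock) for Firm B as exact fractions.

p = 3/13, q = 13/18

In a mixed NE each player is indifferent between their pure strategies, so the opponent's mix sets the indifference.
Firm B indifferent between Rock and Paper: p·6 + (1−p)·(-4) = p·(-4) + (1−p)·(-1) ⟹ (-4) + 10p = (-1) + (-3)p ⟹ p = 3/13.
Firm A indifferent between Rock and Paper: q·2 + (1−q)·6 = q·7 + (1−q)·(-7) ⟹ 6 + (-4)q = (-7) + 14q ⟹ q = 13/18.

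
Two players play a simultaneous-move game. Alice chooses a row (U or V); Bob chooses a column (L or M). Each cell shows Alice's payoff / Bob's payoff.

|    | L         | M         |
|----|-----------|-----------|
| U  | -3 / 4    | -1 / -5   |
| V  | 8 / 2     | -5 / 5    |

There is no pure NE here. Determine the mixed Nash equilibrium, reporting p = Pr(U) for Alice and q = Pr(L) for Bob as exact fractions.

Each player's mixing probability is pinned down by making the *other* player indifferent.
Bob indifferent between L and M: p·4 + (1−p)·2 = p·(-5) + (1−p)·5 ⟹ 2 + 2p = 5 + (-10)p ⟹ p = 1/4.
Alice indifferent between U and V: q·(-3) + (1−q)·(-1) = q·8 + (1−q)·(-5) ⟹ (-1) + (-2)q = (-5) + 13q ⟹ q = 4/15.

p = 1/4, q = 4/15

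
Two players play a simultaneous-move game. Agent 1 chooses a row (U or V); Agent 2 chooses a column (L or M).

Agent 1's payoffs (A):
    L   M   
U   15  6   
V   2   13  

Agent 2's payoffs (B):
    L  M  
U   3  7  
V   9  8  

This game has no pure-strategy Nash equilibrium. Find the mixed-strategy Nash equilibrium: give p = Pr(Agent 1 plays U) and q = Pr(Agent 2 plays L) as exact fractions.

Each player's mixing probability is pinned down by making the *other* player indifferent.
Agent 2 indifferent between L and M: p·3 + (1−p)·9 = p·7 + (1−p)·8 ⟹ 9 + (-6)p = 8 + (-1)p ⟹ p = 1/5.
Agent 1 indifferent between U and V: q·15 + (1−q)·6 = q·2 + (1−q)·13 ⟹ 6 + 9q = 13 + (-11)q ⟹ q = 7/20.

p = 1/5, q = 7/20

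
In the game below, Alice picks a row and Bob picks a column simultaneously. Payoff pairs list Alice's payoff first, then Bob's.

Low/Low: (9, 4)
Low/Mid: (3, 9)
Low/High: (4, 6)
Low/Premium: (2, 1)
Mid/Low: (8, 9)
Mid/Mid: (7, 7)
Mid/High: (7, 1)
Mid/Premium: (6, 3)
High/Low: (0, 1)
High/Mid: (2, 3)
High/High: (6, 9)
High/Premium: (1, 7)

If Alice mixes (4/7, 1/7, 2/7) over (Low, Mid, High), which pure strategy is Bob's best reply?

Compute Bob's expected payoff from each pure strategy against the given mix.
Low: (4/7)·4 + (1/7)·9 + (2/7)·1 = 27/7
Mid: (4/7)·9 + (1/7)·7 + (2/7)·3 = 7
High: (4/7)·6 + (1/7)·1 + (2/7)·9 = 43/7
Premium: (4/7)·1 + (1/7)·3 + (2/7)·7 = 3
Highest expected payoff is 7, from Mid.

Mid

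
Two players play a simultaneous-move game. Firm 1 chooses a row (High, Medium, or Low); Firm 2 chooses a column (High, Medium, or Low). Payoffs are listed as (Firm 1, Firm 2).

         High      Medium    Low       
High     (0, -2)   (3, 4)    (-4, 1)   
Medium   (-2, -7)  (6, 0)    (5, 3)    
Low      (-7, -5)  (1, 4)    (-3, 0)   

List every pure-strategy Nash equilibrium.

(Medium, Low)

Find each player's best response to every opponent strategy; NE are the intersections.
Firm 1's best responses — vs High: High (payoff 0); vs Medium: Medium (payoff 6); vs Low: Medium (payoff 5).
Firm 2's best responses — vs High: Medium (payoff 4); vs Medium: Low (payoff 3); vs Low: Medium (payoff 4).
The only mutual best response is (Medium, Low); neither player gains by switching there.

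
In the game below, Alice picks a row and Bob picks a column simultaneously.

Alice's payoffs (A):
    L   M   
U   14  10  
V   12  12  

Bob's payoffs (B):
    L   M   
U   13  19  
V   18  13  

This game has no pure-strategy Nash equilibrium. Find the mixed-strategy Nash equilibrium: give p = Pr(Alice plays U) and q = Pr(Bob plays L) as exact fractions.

p = 5/11, q = 1/2

In a mixed NE each player is indifferent between their pure strategies, so the opponent's mix sets the indifference.
Bob indifferent between L and M: p·13 + (1−p)·18 = p·19 + (1−p)·13 ⟹ 18 + (-5)p = 13 + 6p ⟹ p = 5/11.
Alice indifferent between U and V: q·14 + (1−q)·10 = q·12 + (1−q)·12 ⟹ 10 + 4q = 12 + 0q ⟹ q = 1/2.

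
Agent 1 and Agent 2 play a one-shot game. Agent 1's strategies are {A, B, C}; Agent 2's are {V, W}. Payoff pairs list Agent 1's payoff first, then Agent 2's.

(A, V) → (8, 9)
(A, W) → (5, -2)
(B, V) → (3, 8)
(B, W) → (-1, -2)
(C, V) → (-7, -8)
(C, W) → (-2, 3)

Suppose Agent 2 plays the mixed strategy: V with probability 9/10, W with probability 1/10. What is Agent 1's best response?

Agent 1's best reply maximizes expected payoff against the mix.
A: (9/10)·8 + (1/10)·5 = 77/10
B: (9/10)·3 + (1/10)·(-1) = 13/5
C: (9/10)·(-7) + (1/10)·(-2) = -13/2
Highest expected payoff is 77/10, from A.

A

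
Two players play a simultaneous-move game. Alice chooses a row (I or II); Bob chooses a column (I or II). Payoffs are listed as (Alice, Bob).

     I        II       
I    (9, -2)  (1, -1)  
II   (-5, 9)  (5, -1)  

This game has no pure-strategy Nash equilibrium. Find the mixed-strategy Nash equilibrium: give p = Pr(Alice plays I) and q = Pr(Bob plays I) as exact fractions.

In a mixed NE each player is indifferent between their pure strategies, so the opponent's mix sets the indifference.
Bob indifferent between I and II: p·(-2) + (1−p)·9 = p·(-1) + (1−p)·(-1) ⟹ 9 + (-11)p = (-1) + 0p ⟹ p = 10/11.
Alice indifferent between I and II: q·9 + (1−q)·1 = q·(-5) + (1−q)·5 ⟹ 1 + 8q = 5 + (-10)q ⟹ q = 2/9.

p = 10/11, q = 2/9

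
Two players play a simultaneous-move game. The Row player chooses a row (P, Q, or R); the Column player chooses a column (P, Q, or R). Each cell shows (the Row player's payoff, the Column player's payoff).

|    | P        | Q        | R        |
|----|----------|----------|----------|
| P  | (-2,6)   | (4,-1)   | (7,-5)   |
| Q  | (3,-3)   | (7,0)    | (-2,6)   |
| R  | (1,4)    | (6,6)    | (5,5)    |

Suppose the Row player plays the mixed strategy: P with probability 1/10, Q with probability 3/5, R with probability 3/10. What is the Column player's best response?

Compute the Column player's expected payoff from each pure strategy against the given mix.
P: (1/10)·6 + (3/5)·(-3) + (3/10)·4 = 0
Q: (1/10)·(-1) + (3/5)·0 + (3/10)·6 = 17/10
R: (1/10)·(-5) + (3/5)·6 + (3/10)·5 = 23/5
Highest expected payoff is 23/5, from R.

R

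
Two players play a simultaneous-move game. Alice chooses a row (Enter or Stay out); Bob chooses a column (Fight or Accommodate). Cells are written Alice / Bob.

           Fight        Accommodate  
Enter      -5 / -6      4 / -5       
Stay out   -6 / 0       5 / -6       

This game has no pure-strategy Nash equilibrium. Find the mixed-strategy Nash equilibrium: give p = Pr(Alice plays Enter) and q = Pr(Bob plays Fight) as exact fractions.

p = 6/7, q = 1/2

Each player's mixing probability is pinned down by making the *other* player indifferent.
Bob indifferent between Fight and Accommodate: p·(-6) + (1−p)·0 = p·(-5) + (1−p)·(-6) ⟹ 0 + (-6)p = (-6) + 1p ⟹ p = 6/7.
Alice indifferent between Enter and Stay out: q·(-5) + (1−q)·4 = q·(-6) + (1−q)·5 ⟹ 4 + (-9)q = 5 + (-11)q ⟹ q = 1/2.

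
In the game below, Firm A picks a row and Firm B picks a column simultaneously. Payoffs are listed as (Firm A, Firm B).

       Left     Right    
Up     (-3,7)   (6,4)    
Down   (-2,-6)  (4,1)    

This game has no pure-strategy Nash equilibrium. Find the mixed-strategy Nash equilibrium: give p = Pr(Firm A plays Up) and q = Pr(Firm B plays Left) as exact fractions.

p = 7/10, q = 2/3

In a mixed NE each player is indifferent between their pure strategies, so the opponent's mix sets the indifference.
Firm B indifferent between Left and Right: p·7 + (1−p)·(-6) = p·4 + (1−p)·1 ⟹ (-6) + 13p = 1 + 3p ⟹ p = 7/10.
Firm A indifferent between Up and Down: q·(-3) + (1−q)·6 = q·(-2) + (1−q)·4 ⟹ 6 + (-9)q = 4 + (-6)q ⟹ q = 2/3.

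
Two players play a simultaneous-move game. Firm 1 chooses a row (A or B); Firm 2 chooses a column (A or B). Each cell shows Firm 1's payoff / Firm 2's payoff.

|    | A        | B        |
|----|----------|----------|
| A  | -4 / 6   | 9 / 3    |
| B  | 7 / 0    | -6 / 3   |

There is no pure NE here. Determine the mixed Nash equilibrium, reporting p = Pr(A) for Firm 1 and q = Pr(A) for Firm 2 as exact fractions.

p = 1/2, q = 15/26

Each player's mixing probability is pinned down by making the *other* player indifferent.
Firm 2 indifferent between A and B: p·6 + (1−p)·0 = p·3 + (1−p)·3 ⟹ 0 + 6p = 3 + 0p ⟹ p = 1/2.
Firm 1 indifferent between A and B: q·(-4) + (1−q)·9 = q·7 + (1−q)·(-6) ⟹ 9 + (-13)q = (-6) + 13q ⟹ q = 15/26.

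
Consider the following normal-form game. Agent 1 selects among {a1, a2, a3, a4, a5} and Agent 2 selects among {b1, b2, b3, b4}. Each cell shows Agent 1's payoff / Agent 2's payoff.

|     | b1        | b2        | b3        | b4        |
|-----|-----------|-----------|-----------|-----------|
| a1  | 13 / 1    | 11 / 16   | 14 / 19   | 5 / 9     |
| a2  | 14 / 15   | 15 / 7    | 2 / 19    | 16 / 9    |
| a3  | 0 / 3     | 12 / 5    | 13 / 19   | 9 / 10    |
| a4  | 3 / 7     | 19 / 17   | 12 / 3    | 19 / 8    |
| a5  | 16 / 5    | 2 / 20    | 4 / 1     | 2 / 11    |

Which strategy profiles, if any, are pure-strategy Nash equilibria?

Find each player's best response to every opponent strategy; NE are the intersections.
Agent 1's best responses — vs b1: a5 (payoff 16); vs b2: a4 (payoff 19); vs b3: a1 (payoff 14); vs b4: a4 (payoff 19).
Agent 2's best responses — vs a1: b3 (payoff 19); vs a2: b3 (payoff 19); vs a3: b3 (payoff 19); vs a4: b2 (payoff 17); vs a5: b2 (payoff 20).
Mutual best responses occur at (a1, b3) and (a4, b2); at each, neither player gains by switching.

(a1, b3) and (a4, b2)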